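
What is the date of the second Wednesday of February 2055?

February 10, 2055

February 1, 2055 is a Monday.
The first Wednesday is therefore February 3 (2 days later).
The second Wednesday is 3 + 1×7 = February 10.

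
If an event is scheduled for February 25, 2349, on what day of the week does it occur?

Doomsday rule: the anchor day for the 2300s is Wednesday. For year 49: 49÷12 = 4 r 1, and 1÷4 = 0, so 4+1+0 = 5.
Wednesday + 5 ≡ Monday — that's 2349's doomsday.
In February the doomsday date is Feb 28 (2349 is not a leap year).
Feb 25 is 3 days before Feb 28; 3 mod 7 = 3, so Monday − 3 = Friday.

Friday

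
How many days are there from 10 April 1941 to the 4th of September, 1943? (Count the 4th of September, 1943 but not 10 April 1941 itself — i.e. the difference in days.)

877

Apr 10, 1941 → Apr 10, 1942: 365 days.
Apr 10, 1942 → Apr 10, 1943: 365 days.
Apr 10, 1943 → May 10, 1943: 30 days (April has 30).
May 10, 1943 → Jun 10, 1943: 31 days (May has 31).
Jun 10, 1943 → Jul 10, 1943: 30 days (June has 30).
Jul 10, 1943 → Aug 10, 1943: 31 days (July has 31).
Aug 10, 1943 → Sep 4, 1943: 25 days.
Total: 877 days.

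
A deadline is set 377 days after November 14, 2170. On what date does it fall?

November 26, 2171

Nov has 30 days: +17 → Dec 1, 2170 (360 left).
Dec has 31 days: +31 → Jan 1, 2171 (329 left).
Jan has 31 days: +31 → Feb 1, 2171 (298 left).
Feb has 28 days: +28 → Mar 1, 2171 (270 left).
Mar has 31 days: +31 → Apr 1, 2171 (239 left).
Apr has 30 days: +30 → May 1, 2171 (209 left).
May has 31 days: +31 → Jun 1, 2171 (178 left).
Jun has 30 days: +30 → Jul 1, 2171 (148 left).
Jul has 31 days: +31 → Aug 1, 2171 (117 left).
Aug has 31 days: +31 → Sep 1, 2171 (86 left).
Sep has 30 days: +30 → Oct 1, 2171 (56 left).
Oct has 31 days: +31 → Nov 1, 2171 (25 left).
+25 → Nov 26, 2171.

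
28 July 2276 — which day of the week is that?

Doomsday rule: the anchor day for the 2200s is Friday. For year 76: 76÷12 = 6 r 4, and 4÷4 = 1, so 6+4+1 = 11.
Friday + 11 ≡ Tuesday — that's 2276's doomsday.
In July the doomsday date is Jul 11.
Jul 28 is 17 days after Jul 11; 17 mod 7 = 3, so Tuesday + 3 = Friday.

Friday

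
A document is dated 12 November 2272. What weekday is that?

Tuesday

Doomsday rule: the anchor day for the 2200s is Friday. For year 72: 72÷12 = 6 r 0, and 0÷4 = 0, so 6+0+0 = 6.
Friday + 6 ≡ Thursday — that's 2272's doomsday.
In November the doomsday date is Nov 7.
Nov 12 is 5 days after Nov 7; 5 mod 7 = 5, so Thursday + 5 = Tuesday.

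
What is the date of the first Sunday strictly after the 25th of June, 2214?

Jun 25, 2214 is a Saturday.
From Saturday to the next Sunday is 1 day.
Jun 25, 2214 + 1 = Jun 26, 2214.

June 26, 2214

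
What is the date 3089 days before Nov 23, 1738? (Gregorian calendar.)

June 9, 1730

−365 (one year) → Nov 23, 1737 (2724 left).
−365 (one year) → Nov 23, 1736 (2359 left).
−366 (one year; includes Feb 29, 1736) → Nov 23, 1735 (1993 left).
−365 (one year) → Nov 23, 1734 (1628 left).
−365 (one year) → Nov 23, 1733 (1263 left).
−365 (one year) → Nov 23, 1732 (898 left).
−366 (one year; includes Feb 29, 1732) → Nov 23, 1731 (532 left).
−365 (one year) → Nov 23, 1730 (167 left).
−23 → Oct 31, 1730 (end of Oct, 31 days; 144 left).
−31 → Sep 30, 1730 (end of Sep, 30 days; 113 left).
−30 → Aug 31, 1730 (end of Aug, 31 days; 83 left).
−31 → Jul 31, 1730 (end of Jul, 31 days; 52 left).
−31 → Jun 30, 1730 (end of Jun, 30 days; 21 left).
−21 → Jun 9, 1730.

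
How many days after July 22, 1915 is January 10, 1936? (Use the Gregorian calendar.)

Jul 22, 1915 → Jul 22, 1916: 366 days (Feb 29, 1916 is in that span).
Jul 22, 1916 → Jul 22, 1917: 365 days.
Jul 22, 1917 → Jul 22, 1918: 365 days.
Jul 22, 1918 → Jul 22, 1919: 365 days.
Jul 22, 1919 → Jul 22, 1920: 366 days (Feb 29, 1920 is in that span).
Jul 22, 1920 → Jul 22, 1921: 365 days.
Jul 22, 1921 → Jul 22, 1922: 365 days.
Jul 22, 1922 → Jul 22, 1923: 365 days.
Jul 22, 1923 → Jul 22, 1924: 366 days (Feb 29, 1924 is in that span).
Jul 22, 1924 → Jul 22, 1925: 365 days.
Jul 22, 1925 → Jul 22, 1926: 365 days.
Jul 22, 1926 → Jul 22, 1927: 365 days.
Jul 22, 1927 → Jul 22, 1928: 366 days (Feb 29, 1928 is in that span).
Jul 22, 1928 → Jul 22, 1929: 365 days.
Jul 22, 1929 → Jul 22, 1930: 365 days.
Jul 22, 1930 → Jul 22, 1931: 365 days.
Jul 22, 1931 → Jul 22, 1932: 366 days (Feb 29, 1932 is in that span).
Jul 22, 1932 → Jul 22, 1933: 365 days.
Jul 22, 1933 → Jul 22, 1934: 365 days.
Jul 22, 1934 → Jul 22, 1935: 365 days.
Jul 22, 1935 → Aug 22, 1935: 31 days (July has 31).
Aug 22, 1935 → Sep 22, 1935: 31 days (August has 31).
Sep 22, 1935 → Oct 22, 1935: 30 days (September has 30).
Oct 22, 1935 → Nov 22, 1935: 31 days (October has 31).
Nov 22, 1935 → Dec 22, 1935: 30 days (November has 30).
Dec 22, 1935 → Jan 10, 1936: 19 days.
Total: 7477 days.

7477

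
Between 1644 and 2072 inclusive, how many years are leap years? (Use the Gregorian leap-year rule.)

105

Multiples of 4 in [1644,2072]: 108.
Of those, multiples of 100: 4 (not leap unless ÷400).
Multiples of 400: 1.
Leap years = 108 − 4 + 1 = 105.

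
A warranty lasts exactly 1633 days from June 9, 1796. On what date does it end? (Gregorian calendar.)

November 29, 1800

+365 (one year) → Jun 9, 1797 (1268 left).
+365 (one year) → Jun 9, 1798 (903 left).
+365 (one year) → Jun 9, 1799 (538 left).
+365 (one year) → Jun 9, 1800 (173 left).
Jun has 30 days: +22 → Jul 1, 1800 (151 left).
Jul has 31 days: +31 → Aug 1, 1800 (120 left).
Aug has 31 days: +31 → Sep 1, 1800 (89 left).
Sep has 30 days: +30 → Oct 1, 1800 (59 left).
Oct has 31 days: +31 → Nov 1, 1800 (28 left).
+28 → Nov 29, 1800.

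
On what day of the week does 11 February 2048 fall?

January 1, 2048 is a Wednesday.
Jan 1, 2048 → Feb 1, 2048: 31 days (January has 31).
Feb 1, 2048 → Feb 11, 2048: 10 days.
Total: 41 days.
41 mod 7 = 6, so Wednesday + 6 = Tuesday.

Tuesday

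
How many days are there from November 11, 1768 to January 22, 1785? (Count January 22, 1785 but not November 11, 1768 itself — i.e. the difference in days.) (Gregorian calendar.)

5916

Nov 11, 1768 → Nov 11, 1769: 365 days.
Nov 11, 1769 → Nov 11, 1770: 365 days.
Nov 11, 1770 → Nov 11, 1771: 365 days.
Nov 11, 1771 → Nov 11, 1772: 366 days (Feb 29, 1772 is in that span).
Nov 11, 1772 → Nov 11, 1773: 365 days.
Nov 11, 1773 → Nov 11, 1774: 365 days.
Nov 11, 1774 → Nov 11, 1775: 365 days.
Nov 11, 1775 → Nov 11, 1776: 366 days (Feb 29, 1776 is in that span).
Nov 11, 1776 → Nov 11, 1777: 365 days.
Nov 11, 1777 → Nov 11, 1778: 365 days.
Nov 11, 1778 → Nov 11, 1779: 365 days.
Nov 11, 1779 → Nov 11, 1780: 366 days (Feb 29, 1780 is in that span).
Nov 11, 1780 → Nov 11, 1781: 365 days.
Nov 11, 1781 → Nov 11, 1782: 365 days.
Nov 11, 1782 → Nov 11, 1783: 365 days.
Nov 11, 1783 → Nov 11, 1784: 366 days (Feb 29, 1784 is in that span).
Nov 11, 1784 → Dec 11, 1784: 30 days (November has 30).
Dec 11, 1784 → Jan 11, 1785: 31 days (December has 31).
Jan 11, 1785 → Jan 22, 1785: 11 days.
Total: 5916 days.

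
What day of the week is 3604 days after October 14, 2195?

First find the weekday of Oct 14, 2195. Doomsday rule: the anchor day for the 2100s is Sunday. For year 95: 95÷12 = 7 r 11, and 11÷4 = 2, so 7+11+2 = 20.
Sunday + 20 ≡ Saturday — that's 2195's doomsday.
In October the doomsday date is Oct 10.
Oct 14 is 4 days after Oct 10; 4 mod 7 = 4, so Saturday + 4 = Wednesday.
3604 mod 7 = 6, so 3604 days after a Wednesday is Wednesday + 6 = Tuesday.

Tuesday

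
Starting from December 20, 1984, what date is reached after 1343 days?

August 24, 1988

+365 (one year) → Dec 20, 1985 (978 left).
+365 (one year) → Dec 20, 1986 (613 left).
+365 (one year) → Dec 20, 1987 (248 left).
Dec has 31 days: +12 → Jan 1, 1988 (236 left).
Jan has 31 days: +31 → Feb 1, 1988 (205 left).
Feb has 29 days: +29 → Mar 1, 1988 (176 left).
Mar has 31 days: +31 → Apr 1, 1988 (145 left).
Apr has 30 days: +30 → May 1, 1988 (115 left).
May has 31 days: +31 → Jun 1, 1988 (84 left).
Jun has 30 days: +30 → Jul 1, 1988 (54 left).
Jul has 31 days: +31 → Aug 1, 1988 (23 left).
+23 → Aug 24, 1988.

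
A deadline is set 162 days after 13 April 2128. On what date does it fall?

September 22, 2128

Apr has 30 days: +18 → May 1, 2128 (144 left).
May has 31 days: +31 → Jun 1, 2128 (113 left).
Jun has 30 days: +30 → Jul 1, 2128 (83 left).
Jul has 31 days: +31 → Aug 1, 2128 (52 left).
Aug has 31 days: +31 → Sep 1, 2128 (21 left).
+21 → Sep 22, 2128.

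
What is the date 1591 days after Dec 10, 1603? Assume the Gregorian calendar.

+366 (one year; includes Feb 29, 1604) → Dec 10, 1604 (1225 left).
+365 (one year) → Dec 10, 1605 (860 left).
+365 (one year) → Dec 10, 1606 (495 left).
+365 (one year) → Dec 10, 1607 (130 left).
Dec has 31 days: +22 → Jan 1, 1608 (108 left).
Jan has 31 days: +31 → Feb 1, 1608 (77 left).
Feb has 29 days: +29 → Mar 1, 1608 (48 left).
Mar has 31 days: +31 → Apr 1, 1608 (17 left).
+17 → Apr 18, 1608.

April 18, 1608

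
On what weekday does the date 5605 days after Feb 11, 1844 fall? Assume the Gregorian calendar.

Friday

Feb 11, 1844 is a Sunday.
5605 mod 7 = 5, so 5605 days after a Sunday is Sunday + 5 = Friday.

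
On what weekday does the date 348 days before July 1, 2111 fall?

Friday

First find the weekday of Jul 1, 2111. Doomsday rule: the anchor day for the 2100s is Sunday. For year 11: 11÷12 = 0 r 11, and 11÷4 = 2, so 0+11+2 = 13.
Sunday + 13 ≡ Saturday — that's 2111's doomsday.
In July the doomsday date is Jul 11.
Jul 1 is 10 days before Jul 11; 10 mod 7 = 3, so Saturday − 3 = Wednesday.
348 mod 7 = 5, so 348 days before a Wednesday is Wednesday − 5 = Friday.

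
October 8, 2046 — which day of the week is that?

Doomsday rule: the anchor day for the 2000s is Tuesday. For year 46: 46÷12 = 3 r 10, and 10÷4 = 2, so 3+10+2 = 15.
Tuesday + 15 ≡ Wednesday — that's 2046's doomsday.
In October the doomsday date is Oct 10.
Oct 8 is 2 days before Oct 10; 2 mod 7 = 2, so Wednesday − 2 = Monday.

Monday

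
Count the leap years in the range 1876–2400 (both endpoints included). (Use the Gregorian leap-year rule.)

128

Multiples of 4 in [1876,2400]: 132.
Of those, multiples of 100: 6 (not leap unless ÷400).
Multiples of 400: 2.
Leap years = 132 − 6 + 2 = 128.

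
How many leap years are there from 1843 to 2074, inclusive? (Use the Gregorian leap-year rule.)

57

Multiples of 4 in [1843,2074]: 58.
Of those, multiples of 100: 2 (not leap unless ÷400).
Multiples of 400: 1.
Leap years = 58 − 2 + 1 = 57.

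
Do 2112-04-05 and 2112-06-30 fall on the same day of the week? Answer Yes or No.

No

From Apr 5, 2112 to Jun 30, 2112 is 86 days.
86 mod 7 = 2, so they are different weekdays.
(Apr 5, 2112 is a Tuesday; Jun 30, 2112 is a Thursday.)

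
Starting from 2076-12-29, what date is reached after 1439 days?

+365 (one year) → Dec 29, 2077 (1074 left).
+365 (one year) → Dec 29, 2078 (709 left).
+365 (one year) → Dec 29, 2079 (344 left).
Dec has 31 days: +3 → Jan 1, 2080 (341 left).
Jan has 31 days: +31 → Feb 1, 2080 (310 left).
Feb has 29 days: +29 → Mar 1, 2080 (281 left).
Mar has 31 days: +31 → Apr 1, 2080 (250 left).
Apr has 30 days: +30 → May 1, 2080 (220 left).
May has 31 days: +31 → Jun 1, 2080 (189 left).
Jun has 30 days: +30 → Jul 1, 2080 (159 left).
Jul has 31 days: +31 → Aug 1, 2080 (128 left).
Aug has 31 days: +31 → Sep 1, 2080 (97 left).
Sep has 30 days: +30 → Oct 1, 2080 (67 left).
Oct has 31 days: +31 → Nov 1, 2080 (36 left).
Nov has 30 days: +30 → Dec 1, 2080 (6 left).
+6 → Dec 7, 2080.

December 7, 2080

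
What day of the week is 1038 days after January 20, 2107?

Jan 20, 2107 is a Thursday.
1038 mod 7 = 2, so 1038 days after a Thursday is Thursday + 2 = Saturday.

Saturday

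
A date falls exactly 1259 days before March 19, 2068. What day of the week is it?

Tuesday

Mar 19, 2068 is a Monday.
1259 mod 7 = 6, so 1259 days before a Monday is Monday − 6 = Tuesday.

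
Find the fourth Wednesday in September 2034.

September 27, 2034

September 1, 2034 is a Friday.
The first Wednesday is therefore September 6 (5 days later).
The fourth Wednesday is 6 + 3×7 = September 27.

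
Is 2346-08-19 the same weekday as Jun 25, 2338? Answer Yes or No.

From Jun 25, 2338 to Aug 19, 2346 is 2977 days.
2977 mod 7 = 2, so they are different weekdays.
(Jun 25, 2338 is a Saturday; Aug 19, 2346 is a Monday.)

No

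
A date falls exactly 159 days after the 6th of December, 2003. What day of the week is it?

Thursday

First find the weekday of Dec 6, 2003. Doomsday rule: the anchor day for the 2000s is Tuesday. For year 03: 3÷12 = 0 r 3, and 3÷4 = 0, so 0+3+0 = 3.
Tuesday + 3 ≡ Friday — that's 2003's doomsday.
In December the doomsday date is Dec 12.
Dec 6 is 6 days before Dec 12; 6 mod 7 = 6, so Friday − 6 = Saturday.
159 mod 7 = 5, so 159 days after a Saturday is Saturday + 5 = Thursday.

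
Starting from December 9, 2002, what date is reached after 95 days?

Dec has 31 days: +23 → Jan 1, 2003 (72 left).
Jan has 31 days: +31 → Feb 1, 2003 (41 left).
Feb has 28 days: +28 → Mar 1, 2003 (13 left).
+13 → Mar 14, 2003.

March 14, 2003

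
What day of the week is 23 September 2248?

Saturday

Doomsday rule: the anchor day for the 2200s is Friday. For year 48: 48÷12 = 4 r 0, and 0÷4 = 0, so 4+0+0 = 4.
Friday + 4 ≡ Tuesday — that's 2248's doomsday.
In September the doomsday date is Sep 5.
Sep 23 is 18 days after Sep 5; 18 mod 7 = 4, so Tuesday + 4 = Saturday.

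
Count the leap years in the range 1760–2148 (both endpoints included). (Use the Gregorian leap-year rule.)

95

Multiples of 4 in [1760,2148]: 98.
Of those, multiples of 100: 4 (not leap unless ÷400).
Multiples of 400: 1.
Leap years = 98 − 4 + 1 = 95.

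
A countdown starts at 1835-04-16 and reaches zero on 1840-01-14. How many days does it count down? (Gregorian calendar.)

1734

Apr 16, 1835 → Apr 16, 1836: 366 days (Feb 29, 1836 is in that span).
Apr 16, 1836 → Apr 16, 1837: 365 days.
Apr 16, 1837 → Apr 16, 1838: 365 days.
Apr 16, 1838 → Apr 16, 1839: 365 days.
Apr 16, 1839 → May 16, 1839: 30 days (April has 30).
May 16, 1839 → Jun 16, 1839: 31 days (May has 31).
Jun 16, 1839 → Jul 16, 1839: 30 days (June has 30).
Jul 16, 1839 → Aug 16, 1839: 31 days (July has 31).
Aug 16, 1839 → Sep 16, 1839: 31 days (August has 31).
Sep 16, 1839 → Oct 16, 1839: 30 days (September has 30).
Oct 16, 1839 → Nov 16, 1839: 31 days (October has 31).
Nov 16, 1839 → Dec 16, 1839: 30 days (November has 30).
Dec 16, 1839 → Jan 14, 1840: 29 days.
Total: 1734 days.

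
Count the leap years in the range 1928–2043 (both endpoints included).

Multiples of 4 in [1928,2043]: 29.
Of those, multiples of 100: 1 (not leap unless ÷400).
Multiples of 400: 1.
Leap years = 29 − 1 + 1 = 29.

29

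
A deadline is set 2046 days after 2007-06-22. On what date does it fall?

+366 (one year; includes Feb 29, 2008) → Jun 22, 2008 (1680 left).
+365 (one year) → Jun 22, 2009 (1315 left).
+365 (one year) → Jun 22, 2010 (950 left).
+365 (one year) → Jun 22, 2011 (585 left).
+366 (one year; includes Feb 29, 2012) → Jun 22, 2012 (219 left).
Jun has 30 days: +9 → Jul 1, 2012 (210 left).
Jul has 31 days: +31 → Aug 1, 2012 (179 left).
Aug has 31 days: +31 → Sep 1, 2012 (148 left).
Sep has 30 days: +30 → Oct 1, 2012 (118 left).
Oct has 31 days: +31 → Nov 1, 2012 (87 left).
Nov has 30 days: +30 → Dec 1, 2012 (57 left).
Dec has 31 days: +31 → Jan 1, 2013 (26 left).
+26 → Jan 27, 2013.

January 27, 2013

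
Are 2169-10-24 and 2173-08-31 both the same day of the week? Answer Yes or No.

From Oct 24, 2169 to Aug 31, 2173 is 1407 days.
1407 mod 7 = 0, so they are the same weekday.
(Oct 24, 2169 is a Tuesday; Aug 31, 2173 is a Tuesday.)

Yes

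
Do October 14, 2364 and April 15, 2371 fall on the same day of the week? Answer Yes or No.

No

From Oct 14, 2364 to Apr 15, 2371 is 2374 days.
2374 mod 7 = 1, so they are different weekdays.
(Oct 14, 2364 is a Wednesday; Apr 15, 2371 is a Thursday.)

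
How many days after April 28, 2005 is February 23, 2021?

5780

Apr 28, 2005 → Apr 28, 2006: 365 days.
Apr 28, 2006 → Apr 28, 2007: 365 days.
Apr 28, 2007 → Apr 28, 2008: 366 days (Feb 29, 2008 is in that span).
Apr 28, 2008 → Apr 28, 2009: 365 days.
Apr 28, 2009 → Apr 28, 2010: 365 days.
Apr 28, 2010 → Apr 28, 2011: 365 days.
Apr 28, 2011 → Apr 28, 2012: 366 days (Feb 29, 2012 is in that span).
Apr 28, 2012 → Apr 28, 2013: 365 days.
Apr 28, 2013 → Apr 28, 2014: 365 days.
Apr 28, 2014 → Apr 28, 2015: 365 days.
Apr 28, 2015 → Apr 28, 2016: 366 days (Feb 29, 2016 is in that span).
Apr 28, 2016 → Apr 28, 2017: 365 days.
Apr 28, 2017 → Apr 28, 2018: 365 days.
Apr 28, 2018 → Apr 28, 2019: 365 days.
Apr 28, 2019 → Apr 28, 2020: 366 days (Feb 29, 2020 is in that span).
Apr 28, 2020 → May 28, 2020: 30 days (April has 30).
May 28, 2020 → Jun 28, 2020: 31 days (May has 31).
Jun 28, 2020 → Jul 28, 2020: 30 days (June has 30).
Jul 28, 2020 → Aug 28, 2020: 31 days (July has 31).
Aug 28, 2020 → Sep 28, 2020: 31 days (August has 31).
Sep 28, 2020 → Oct 28, 2020: 30 days (September has 30).
Oct 28, 2020 → Nov 28, 2020: 31 days (October has 31).
Nov 28, 2020 → Dec 28, 2020: 30 days (November has 30).
Dec 28, 2020 → Jan 28, 2021: 31 days (December has 31).
Jan 28, 2021 → Feb 23, 2021: 26 days.
Total: 5780 days.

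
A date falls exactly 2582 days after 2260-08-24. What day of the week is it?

Thursday

Aug 24, 2260 is a Friday.
2582 mod 7 = 6, so 2582 days after a Friday is Friday + 6 = Thursday.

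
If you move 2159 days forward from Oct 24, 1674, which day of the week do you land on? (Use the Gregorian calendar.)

Oct 24, 1674 is a Wednesday.
2159 mod 7 = 3, so 2159 days after a Wednesday is Wednesday + 3 = Saturday.

Saturday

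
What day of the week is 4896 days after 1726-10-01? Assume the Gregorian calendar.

Oct 1, 1726 is a Tuesday.
4896 mod 7 = 3, so 4896 days after a Tuesday is Tuesday + 3 = Friday.

Friday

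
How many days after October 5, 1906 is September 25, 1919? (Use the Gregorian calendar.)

Oct 5, 1906 → Oct 5, 1907: 365 days.
Oct 5, 1907 → Oct 5, 1908: 366 days (Feb 29, 1908 is in that span).
Oct 5, 1908 → Oct 5, 1909: 365 days.
Oct 5, 1909 → Oct 5, 1910: 365 days.
Oct 5, 1910 → Oct 5, 1911: 365 days.
Oct 5, 1911 → Oct 5, 1912: 366 days (Feb 29, 1912 is in that span).
Oct 5, 1912 → Oct 5, 1913: 365 days.
Oct 5, 1913 → Oct 5, 1914: 365 days.
Oct 5, 1914 → Oct 5, 1915: 365 days.
Oct 5, 1915 → Oct 5, 1916: 366 days (Feb 29, 1916 is in that span).
Oct 5, 1916 → Oct 5, 1917: 365 days.
Oct 5, 1917 → Oct 5, 1918: 365 days.
Oct 5, 1918 → Nov 5, 1918: 31 days (October has 31).
Nov 5, 1918 → Dec 5, 1918: 30 days (November has 30).
Dec 5, 1918 → Jan 5, 1919: 31 days (December has 31).
Jan 5, 1919 → Feb 5, 1919: 31 days (January has 31).
Feb 5, 1919 → Mar 5, 1919: 28 days (February has 28).
Mar 5, 1919 → Apr 5, 1919: 31 days (March has 31).
Apr 5, 1919 → May 5, 1919: 30 days (April has 30).
May 5, 1919 → Jun 5, 1919: 31 days (May has 31).
Jun 5, 1919 → Jul 5, 1919: 30 days (June has 30).
Jul 5, 1919 → Aug 5, 1919: 31 days (July has 31).
Aug 5, 1919 → Sep 5, 1919: 31 days (August has 31).
Sep 5, 1919 → Sep 25, 1919: 20 days.
Total: 4738 days.

4738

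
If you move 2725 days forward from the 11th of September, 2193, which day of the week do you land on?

First find the weekday of Sep 11, 2193. Doomsday rule: the anchor day for the 2100s is Sunday. For year 93: 93÷12 = 7 r 9, and 9÷4 = 2, so 7+9+2 = 18.
Sunday + 18 ≡ Thursday — that's 2193's doomsday.
In September the doomsday date is Sep 5.
Sep 11 is 6 days after Sep 5; 6 mod 7 = 6, so Thursday + 6 = Wednesday.
2725 mod 7 = 2, so 2725 days after a Wednesday is Wednesday + 2 = Friday.

Friday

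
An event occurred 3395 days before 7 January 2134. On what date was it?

September 21, 2124

−365 (one year) → Jan 7, 2133 (3030 left).
−366 (one year; includes Feb 29, 2132) → Jan 7, 2132 (2664 left).
−365 (one year) → Jan 7, 2131 (2299 left).
−365 (one year) → Jan 7, 2130 (1934 left).
−365 (one year) → Jan 7, 2129 (1569 left).
−366 (one year; includes Feb 29, 2128) → Jan 7, 2128 (1203 left).
−365 (one year) → Jan 7, 2127 (838 left).
−365 (one year) → Jan 7, 2126 (473 left).
−365 (one year) → Jan 7, 2125 (108 left).
−7 → Dec 31, 2124 (end of Dec, 31 days; 101 left).
−31 → Nov 30, 2124 (end of Nov, 30 days; 70 left).
−30 → Oct 31, 2124 (end of Oct, 31 days; 40 left).
−31 → Sep 30, 2124 (end of Sep, 30 days; 9 left).
−9 → Sep 21, 2124.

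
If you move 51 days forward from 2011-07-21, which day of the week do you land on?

Saturday

Jul 21, 2011 is a Thursday.
51 mod 7 = 2, so 51 days after a Thursday is Thursday + 2 = Saturday.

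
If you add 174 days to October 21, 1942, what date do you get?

Oct has 31 days: +11 → Nov 1, 1942 (163 left).
Nov has 30 days: +30 → Dec 1, 1942 (133 left).
Dec has 31 days: +31 → Jan 1, 1943 (102 left).
Jan has 31 days: +31 → Feb 1, 1943 (71 left).
Feb has 28 days: +28 → Mar 1, 1943 (43 left).
Mar has 31 days: +31 → Apr 1, 1943 (12 left).
+12 → Apr 13, 1943.

April 13, 1943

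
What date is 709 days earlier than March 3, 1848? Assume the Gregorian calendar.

March 25, 1846

−366 (one year; includes Feb 29, 1848) → Mar 3, 1847 (343 left).
−3 → Feb 28, 1847 (end of Feb, 28 days; 340 left).
−28 → Jan 31, 1847 (end of Jan, 31 days; 312 left).
−31 → Dec 31, 1846 (end of Dec, 31 days; 281 left).
−31 → Nov 30, 1846 (end of Nov, 30 days; 250 left).
−30 → Oct 31, 1846 (end of Oct, 31 days; 220 left).
−31 → Sep 30, 1846 (end of Sep, 30 days; 189 left).
−30 → Aug 31, 1846 (end of Aug, 31 days; 159 left).
−31 → Jul 31, 1846 (end of Jul, 31 days; 128 left).
−31 → Jun 30, 1846 (end of Jun, 30 days; 97 left).
−30 → May 31, 1846 (end of May, 31 days; 67 left).
−31 → Apr 30, 1846 (end of Apr, 30 days; 36 left).
−30 → Mar 31, 1846 (end of Mar, 31 days; 6 left).
−6 → Mar 25, 1846.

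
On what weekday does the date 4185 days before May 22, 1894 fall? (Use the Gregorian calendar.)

May 22, 1894 is a Tuesday.
4185 mod 7 = 6, so 4185 days before a Tuesday is Tuesday − 6 = Wednesday.

Wednesday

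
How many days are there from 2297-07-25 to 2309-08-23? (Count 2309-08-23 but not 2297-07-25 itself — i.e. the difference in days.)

4411

Jul 25, 2297 → Jul 25, 2298: 365 days.
Jul 25, 2298 → Jul 25, 2299: 365 days.
Jul 25, 2299 → Jul 25, 2300: 365 days.
Jul 25, 2300 → Jul 25, 2301: 365 days.
Jul 25, 2301 → Jul 25, 2302: 365 days.
Jul 25, 2302 → Jul 25, 2303: 365 days.
Jul 25, 2303 → Jul 25, 2304: 366 days (Feb 29, 2304 is in that span).
Jul 25, 2304 → Jul 25, 2305: 365 days.
Jul 25, 2305 → Jul 25, 2306: 365 days.
Jul 25, 2306 → Jul 25, 2307: 365 days.
Jul 25, 2307 → Jul 25, 2308: 366 days (Feb 29, 2308 is in that span).
Jul 25, 2308 → Aug 25, 2308: 31 days (July has 31).
Aug 25, 2308 → Sep 25, 2308: 31 days (August has 31).
Sep 25, 2308 → Oct 25, 2308: 30 days (September has 30).
Oct 25, 2308 → Nov 25, 2308: 31 days (October has 31).
Nov 25, 2308 → Dec 25, 2308: 30 days (November has 30).
Dec 25, 2308 → Jan 25, 2309: 31 days (December has 31).
Jan 25, 2309 → Feb 25, 2309: 31 days (January has 31).
Feb 25, 2309 → Mar 25, 2309: 28 days (February has 28).
Mar 25, 2309 → Apr 25, 2309: 31 days (March has 31).
Apr 25, 2309 → May 25, 2309: 30 days (April has 30).
May 25, 2309 → Jun 25, 2309: 31 days (May has 31).
Jun 25, 2309 → Jul 25, 2309: 30 days (June has 30).
Jul 25, 2309 → Aug 23, 2309: 29 days.
Total: 4411 days.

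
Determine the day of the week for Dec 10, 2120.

Doomsday rule: the anchor day for the 2100s is Sunday. For year 20: 20÷12 = 1 r 8, and 8÷4 = 2, so 1+8+2 = 11.
Sunday + 11 ≡ Thursday — that's 2120's doomsday.
In December the doomsday date is Dec 12.
Dec 10 is 2 days before Dec 12; 2 mod 7 = 2, so Thursday − 2 = Tuesday.

Tuesday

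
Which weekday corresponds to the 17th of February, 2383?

Thursday

Doomsday rule: the anchor day for the 2300s is Wednesday. For year 83: 83÷12 = 6 r 11, and 11÷4 = 2, so 6+11+2 = 19.
Wednesday + 19 ≡ Monday — that's 2383's doomsday.
In February the doomsday date is Feb 28 (2383 is not a leap year).
Feb 17 is 11 days before Feb 28; 11 mod 7 = 4, so Monday − 4 = Thursday.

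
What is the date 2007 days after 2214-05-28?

November 25, 2219

+365 (one year) → May 28, 2215 (1642 left).
+366 (one year; includes Feb 29, 2216) → May 28, 2216 (1276 left).
+365 (one year) → May 28, 2217 (911 left).
+365 (one year) → May 28, 2218 (546 left).
+365 (one year) → May 28, 2219 (181 left).
May has 31 days: +4 → Jun 1, 2219 (177 left).
Jun has 30 days: +30 → Jul 1, 2219 (147 left).
Jul has 31 days: +31 → Aug 1, 2219 (116 left).
Aug has 31 days: +31 → Sep 1, 2219 (85 left).
Sep has 30 days: +30 → Oct 1, 2219 (55 left).
Oct has 31 days: +31 → Nov 1, 2219 (24 left).
+24 → Nov 25, 2219.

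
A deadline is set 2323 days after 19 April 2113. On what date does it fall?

+365 (one year) → Apr 19, 2114 (1958 left).
+365 (one year) → Apr 19, 2115 (1593 left).
+366 (one year; includes Feb 29, 2116) → Apr 19, 2116 (1227 left).
+365 (one year) → Apr 19, 2117 (862 left).
+365 (one year) → Apr 19, 2118 (497 left).
+365 (one year) → Apr 19, 2119 (132 left).
Apr has 30 days: +12 → May 1, 2119 (120 left).
May has 31 days: +31 → Jun 1, 2119 (89 left).
Jun has 30 days: +30 → Jul 1, 2119 (59 left).
Jul has 31 days: +31 → Aug 1, 2119 (28 left).
+28 → Aug 29, 2119.

August 29, 2119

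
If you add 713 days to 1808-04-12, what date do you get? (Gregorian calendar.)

+365 (one year) → Apr 12, 1809 (348 left).
Apr has 30 days: +19 → May 1, 1809 (329 left).
May has 31 days: +31 → Jun 1, 1809 (298 left).
Jun has 30 days: +30 → Jul 1, 1809 (268 left).
Jul has 31 days: +31 → Aug 1, 1809 (237 left).
Aug has 31 days: +31 → Sep 1, 1809 (206 left).
Sep has 30 days: +30 → Oct 1, 1809 (176 left).
Oct has 31 days: +31 → Nov 1, 1809 (145 left).
Nov has 30 days: +30 → Dec 1, 1809 (115 left).
Dec has 31 days: +31 → Jan 1, 1810 (84 left).
Jan has 31 days: +31 → Feb 1, 1810 (53 left).
Feb has 28 days: +28 → Mar 1, 1810 (25 left).
+25 → Mar 26, 1810.

March 26, 1810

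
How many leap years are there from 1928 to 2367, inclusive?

107

Multiples of 4 in [1928,2367]: 110.
Of those, multiples of 100: 4 (not leap unless ÷400).
Multiples of 400: 1.
Leap years = 110 − 4 + 1 = 107.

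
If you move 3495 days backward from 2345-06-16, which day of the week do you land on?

Thursday

Jun 16, 2345 is a Saturday.
3495 mod 7 = 2, so 3495 days before a Saturday is Saturday − 2 = Thursday.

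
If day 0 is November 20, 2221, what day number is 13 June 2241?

Nov 20, 2221 → Nov 20, 2222: 365 days.
Nov 20, 2222 → Nov 20, 2223: 365 days.
Nov 20, 2223 → Nov 20, 2224: 366 days (Feb 29, 2224 is in that span).
Nov 20, 2224 → Nov 20, 2225: 365 days.
Nov 20, 2225 → Nov 20, 2226: 365 days.
Nov 20, 2226 → Nov 20, 2227: 365 days.
Nov 20, 2227 → Nov 20, 2228: 366 days (Feb 29, 2228 is in that span).
Nov 20, 2228 → Nov 20, 2229: 365 days.
Nov 20, 2229 → Nov 20, 2230: 365 days.
Nov 20, 2230 → Nov 20, 2231: 365 days.
Nov 20, 2231 → Nov 20, 2232: 366 days (Feb 29, 2232 is in that span).
Nov 20, 2232 → Nov 20, 2233: 365 days.
Nov 20, 2233 → Nov 20, 2234: 365 days.
Nov 20, 2234 → Nov 20, 2235: 365 days.
Nov 20, 2235 → Nov 20, 2236: 366 days (Feb 29, 2236 is in that span).
Nov 20, 2236 → Nov 20, 2237: 365 days.
Nov 20, 2237 → Nov 20, 2238: 365 days.
Nov 20, 2238 → Nov 20, 2239: 365 days.
Nov 20, 2239 → Nov 20, 2240: 366 days (Feb 29, 2240 is in that span).
Nov 20, 2240 → Dec 20, 2240: 30 days (November has 30).
Dec 20, 2240 → Jan 20, 2241: 31 days (December has 31).
Jan 20, 2241 → Feb 20, 2241: 31 days (January has 31).
Feb 20, 2241 → Mar 20, 2241: 28 days (February has 28).
Mar 20, 2241 → Apr 20, 2241: 31 days (March has 31).
Apr 20, 2241 → May 20, 2241: 30 days (April has 30).
May 20, 2241 → Jun 13, 2241: 24 days.
Total: 7145 days.

7145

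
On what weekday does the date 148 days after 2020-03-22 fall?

Mar 22, 2020 is a Sunday.
148 mod 7 = 1, so 148 days after a Sunday is Sunday + 1 = Monday.

Monday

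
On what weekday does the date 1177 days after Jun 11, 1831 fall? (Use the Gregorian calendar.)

Sunday

Jun 11, 1831 is a Saturday.
1177 mod 7 = 1, so 1177 days after a Saturday is Saturday + 1 = Sunday.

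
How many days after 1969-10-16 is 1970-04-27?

193

Oct 16, 1969 → Nov 16, 1969: 31 days (October has 31).
Nov 16, 1969 → Dec 16, 1969: 30 days (November has 30).
Dec 16, 1969 → Jan 16, 1970: 31 days (December has 31).
Jan 16, 1970 → Feb 16, 1970: 31 days (January has 31).
Feb 16, 1970 → Mar 16, 1970: 28 days (February has 28).
Mar 16, 1970 → Apr 16, 1970: 31 days (March has 31).
Apr 16, 1970 → Apr 27, 1970: 11 days.
Total: 193 days.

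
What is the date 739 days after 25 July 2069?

August 3, 2071

+365 (one year) → Jul 25, 2070 (374 left).
Jul has 31 days: +7 → Aug 1, 2070 (367 left).
Aug has 31 days: +31 → Sep 1, 2070 (336 left).
Sep has 30 days: +30 → Oct 1, 2070 (306 left).
Oct has 31 days: +31 → Nov 1, 2070 (275 left).
Nov has 30 days: +30 → Dec 1, 2070 (245 left).
Dec has 31 days: +31 → Jan 1, 2071 (214 left).
Jan has 31 days: +31 → Feb 1, 2071 (183 left).
Feb has 28 days: +28 → Mar 1, 2071 (155 left).
Mar has 31 days: +31 → Apr 1, 2071 (124 left).
Apr has 30 days: +30 → May 1, 2071 (94 left).
May has 31 days: +31 → Jun 1, 2071 (63 left).
Jun has 30 days: +30 → Jul 1, 2071 (33 left).
Jul has 31 days: +31 → Aug 1, 2071 (2 left).
+2 → Aug 3, 2071.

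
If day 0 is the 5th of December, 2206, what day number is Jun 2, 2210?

1275

Dec 5, 2206 → Dec 5, 2207: 365 days.
Dec 5, 2207 → Dec 5, 2208: 366 days (Feb 29, 2208 is in that span).
Dec 5, 2208 → Dec 5, 2209: 365 days.
Dec 5, 2209 → Jan 5, 2210: 31 days (December has 31).
Jan 5, 2210 → Feb 5, 2210: 31 days (January has 31).
Feb 5, 2210 → Mar 5, 2210: 28 days (February has 28).
Mar 5, 2210 → Apr 5, 2210: 31 days (March has 31).
Apr 5, 2210 → May 5, 2210: 30 days (April has 30).
May 5, 2210 → Jun 2, 2210: 28 days.
Total: 1275 days.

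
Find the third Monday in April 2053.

April 21, 2053

April 1, 2053 is a Tuesday.
The first Monday is therefore April 7 (6 days later).
The third Monday is 7 + 2×7 = April 21.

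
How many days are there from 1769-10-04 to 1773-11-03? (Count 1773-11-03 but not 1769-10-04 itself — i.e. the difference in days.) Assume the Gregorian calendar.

Oct 4, 1769 → Oct 4, 1770: 365 days.
Oct 4, 1770 → Oct 4, 1771: 365 days.
Oct 4, 1771 → Oct 4, 1772: 366 days (Feb 29, 1772 is in that span).
Oct 4, 1772 → Nov 4, 1772: 31 days (October has 31).
Nov 4, 1772 → Dec 4, 1772: 30 days (November has 30).
Dec 4, 1772 → Jan 4, 1773: 31 days (December has 31).
Jan 4, 1773 → Feb 4, 1773: 31 days (January has 31).
Feb 4, 1773 → Mar 4, 1773: 28 days (February has 28).
Mar 4, 1773 → Apr 4, 1773: 31 days (March has 31).
Apr 4, 1773 → May 4, 1773: 30 days (April has 30).
May 4, 1773 → Jun 4, 1773: 31 days (May has 31).
Jun 4, 1773 → Jul 4, 1773: 30 days (June has 30).
Jul 4, 1773 → Aug 4, 1773: 31 days (July has 31).
Aug 4, 1773 → Sep 4, 1773: 31 days (August has 31).
Sep 4, 1773 → Oct 4, 1773: 30 days (September has 30).
Oct 4, 1773 → Nov 3, 1773: 30 days.
Total: 1491 days.

1491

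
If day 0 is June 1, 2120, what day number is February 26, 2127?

Jun 1, 2120 → Jun 1, 2121: 365 days.
Jun 1, 2121 → Jun 1, 2122: 365 days.
Jun 1, 2122 → Jun 1, 2123: 365 days.
Jun 1, 2123 → Jun 1, 2124: 366 days (Feb 29, 2124 is in that span).
Jun 1, 2124 → Jun 1, 2125: 365 days.
Jun 1, 2125 → Jun 1, 2126: 365 days.
Jun 1, 2126 → Jul 1, 2126: 30 days (June has 30).
Jul 1, 2126 → Aug 1, 2126: 31 days (July has 31).
Aug 1, 2126 → Sep 1, 2126: 31 days (August has 31).
Sep 1, 2126 → Oct 1, 2126: 30 days (September has 30).
Oct 1, 2126 → Nov 1, 2126: 31 days (October has 31).
Nov 1, 2126 → Dec 1, 2126: 30 days (November has 30).
Dec 1, 2126 → Jan 1, 2127: 31 days (December has 31).
Jan 1, 2127 → Feb 1, 2127: 31 days (January has 31).
Feb 1, 2127 → Feb 26, 2127: 25 days.
Total: 2461 days.

2461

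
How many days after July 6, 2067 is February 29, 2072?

Jul 6, 2067 → Jul 6, 2068: 366 days (Feb 29, 2068 is in that span).
Jul 6, 2068 → Jul 6, 2069: 365 days.
Jul 6, 2069 → Jul 6, 2070: 365 days.
Jul 6, 2070 → Jul 6, 2071: 365 days.
Jul 6, 2071 → Aug 6, 2071: 31 days (July has 31).
Aug 6, 2071 → Sep 6, 2071: 31 days (August has 31).
Sep 6, 2071 → Oct 6, 2071: 30 days (September has 30).
Oct 6, 2071 → Nov 6, 2071: 31 days (October has 31).
Nov 6, 2071 → Dec 6, 2071: 30 days (November has 30).
Dec 6, 2071 → Jan 6, 2072: 31 days (December has 31).
Jan 6, 2072 → Feb 6, 2072: 31 days (January has 31).
Feb 6, 2072 → Feb 29, 2072: 23 days.
Total: 1699 days.

1699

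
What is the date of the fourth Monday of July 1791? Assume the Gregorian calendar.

July 1, 1791 is a Friday.
The first Monday is therefore July 4 (3 days later).
The fourth Monday is 4 + 3×7 = July 25.

July 25, 1791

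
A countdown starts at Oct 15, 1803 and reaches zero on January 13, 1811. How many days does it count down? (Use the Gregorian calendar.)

2647

Oct 15, 1803 → Oct 15, 1804: 366 days (Feb 29, 1804 is in that span).
Oct 15, 1804 → Oct 15, 1805: 365 days.
Oct 15, 1805 → Oct 15, 1806: 365 days.
Oct 15, 1806 → Oct 15, 1807: 365 days.
Oct 15, 1807 → Oct 15, 1808: 366 days (Feb 29, 1808 is in that span).
Oct 15, 1808 → Oct 15, 1809: 365 days.
Oct 15, 1809 → Oct 15, 1810: 365 days.
Oct 15, 1810 → Nov 15, 1810: 31 days (October has 31).
Nov 15, 1810 → Dec 15, 1810: 30 days (November has 30).
Dec 15, 1810 → Jan 13, 1811: 29 days.
Total: 2647 days.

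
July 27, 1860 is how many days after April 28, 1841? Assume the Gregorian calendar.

Apr 28, 1841 → Apr 28, 1842: 365 days.
Apr 28, 1842 → Apr 28, 1843: 365 days.
Apr 28, 1843 → Apr 28, 1844: 366 days (Feb 29, 1844 is in that span).
Apr 28, 1844 → Apr 28, 1845: 365 days.
Apr 28, 1845 → Apr 28, 1846: 365 days.
Apr 28, 1846 → Apr 28, 1847: 365 days.
Apr 28, 1847 → Apr 28, 1848: 366 days (Feb 29, 1848 is in that span).
Apr 28, 1848 → Apr 28, 1849: 365 days.
Apr 28, 1849 → Apr 28, 1850: 365 days.
Apr 28, 1850 → Apr 28, 1851: 365 days.
Apr 28, 1851 → Apr 28, 1852: 366 days (Feb 29, 1852 is in that span).
Apr 28, 1852 → Apr 28, 1853: 365 days.
Apr 28, 1853 → Apr 28, 1854: 365 days.
Apr 28, 1854 → Apr 28, 1855: 365 days.
Apr 28, 1855 → Apr 28, 1856: 366 days (Feb 29, 1856 is in that span).
Apr 28, 1856 → Apr 28, 1857: 365 days.
Apr 28, 1857 → Apr 28, 1858: 365 days.
Apr 28, 1858 → Apr 28, 1859: 365 days.
Apr 28, 1859 → Apr 28, 1860: 366 days (Feb 29, 1860 is in that span).
Apr 28, 1860 → May 28, 1860: 30 days (April has 30).
May 28, 1860 → Jun 28, 1860: 31 days (May has 31).
Jun 28, 1860 → Jul 27, 1860: 29 days.
Total: 7030 days.

7030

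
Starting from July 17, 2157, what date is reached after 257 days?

March 31, 2158

Jul has 31 days: +15 → Aug 1, 2157 (242 left).
Aug has 31 days: +31 → Sep 1, 2157 (211 left).
Sep has 30 days: +30 → Oct 1, 2157 (181 left).
Oct has 31 days: +31 → Nov 1, 2157 (150 left).
Nov has 30 days: +30 → Dec 1, 2157 (120 left).
Dec has 31 days: +31 → Jan 1, 2158 (89 left).
Jan has 31 days: +31 → Feb 1, 2158 (58 left).
Feb has 28 days: +28 → Mar 1, 2158 (30 left).
+30 → Mar 31, 2158.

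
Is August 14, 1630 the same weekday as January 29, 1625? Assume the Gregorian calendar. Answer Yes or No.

From Jan 29, 1625 to Aug 14, 1630 is 2023 days.
2023 mod 7 = 0, so they are the same weekday.
(Jan 29, 1625 is a Wednesday; Aug 14, 1630 is a Wednesday.)

Yes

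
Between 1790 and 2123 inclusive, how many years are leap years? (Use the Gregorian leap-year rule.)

80

Multiples of 4 in [1790,2123]: 83.
Of those, multiples of 100: 4 (not leap unless ÷400).
Multiples of 400: 1.
Leap years = 83 − 4 + 1 = 80.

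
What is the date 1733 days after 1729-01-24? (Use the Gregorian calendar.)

October 23, 1733

+365 (one year) → Jan 24, 1730 (1368 left).
+365 (one year) → Jan 24, 1731 (1003 left).
+365 (one year) → Jan 24, 1732 (638 left).
+366 (one year; includes Feb 29, 1732) → Jan 24, 1733 (272 left).
Jan has 31 days: +8 → Feb 1, 1733 (264 left).
Feb has 28 days: +28 → Mar 1, 1733 (236 left).
Mar has 31 days: +31 → Apr 1, 1733 (205 left).
Apr has 30 days: +30 → May 1, 1733 (175 left).
May has 31 days: +31 → Jun 1, 1733 (144 left).
Jun has 30 days: +30 → Jul 1, 1733 (114 left).
Jul has 31 days: +31 → Aug 1, 1733 (83 left).
Aug has 31 days: +31 → Sep 1, 1733 (52 left).
Sep has 30 days: +30 → Oct 1, 1733 (22 left).
+22 → Oct 23, 1733.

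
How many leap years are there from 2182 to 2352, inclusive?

41

Multiples of 4 in [2182,2352]: 43.
Of those, multiples of 100: 2 (not leap unless ÷400).
Multiples of 400: 0.
Leap years = 43 − 2 + 0 = 41.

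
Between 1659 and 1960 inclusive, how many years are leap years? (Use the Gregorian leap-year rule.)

73

Multiples of 4 in [1659,1960]: 76.
Of those, multiples of 100: 3 (not leap unless ÷400).
Multiples of 400: 0.
Leap years = 76 − 3 + 0 = 73.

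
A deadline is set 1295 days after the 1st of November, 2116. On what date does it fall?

+365 (one year) → Nov 1, 2117 (930 left).
+365 (one year) → Nov 1, 2118 (565 left).
+365 (one year) → Nov 1, 2119 (200 left).
Nov has 30 days: +30 → Dec 1, 2119 (170 left).
Dec has 31 days: +31 → Jan 1, 2120 (139 left).
Jan has 31 days: +31 → Feb 1, 2120 (108 left).
Feb has 29 days: +29 → Mar 1, 2120 (79 left).
Mar has 31 days: +31 → Apr 1, 2120 (48 left).
Apr has 30 days: +30 → May 1, 2120 (18 left).
+18 → May 19, 2120.

May 19, 2120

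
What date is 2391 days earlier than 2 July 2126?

December 15, 2119

−365 (one year) → Jul 2, 2125 (2026 left).
−365 (one year) → Jul 2, 2124 (1661 left).
−366 (one year; includes Feb 29, 2124) → Jul 2, 2123 (1295 left).
−365 (one year) → Jul 2, 2122 (930 left).
−365 (one year) → Jul 2, 2121 (565 left).
−365 (one year) → Jul 2, 2120 (200 left).
−2 → Jun 30, 2120 (end of Jun, 30 days; 198 left).
−30 → May 31, 2120 (end of May, 31 days; 168 left).
−31 → Apr 30, 2120 (end of Apr, 30 days; 137 left).
−30 → Mar 31, 2120 (end of Mar, 31 days; 107 left).
−31 → Feb 29, 2120 (end of Feb, 29 days; 76 left).
−29 → Jan 31, 2120 (end of Jan, 31 days; 47 left).
−31 → Dec 31, 2119 (end of Dec, 31 days; 16 left).
−16 → Dec 15, 2119.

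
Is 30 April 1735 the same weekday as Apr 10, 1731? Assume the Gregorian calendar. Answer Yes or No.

From Apr 10, 1731 to Apr 30, 1735 is 1481 days.
1481 mod 7 = 4, so they are different weekdays.
(Apr 10, 1731 is a Tuesday; Apr 30, 1735 is a Saturday.)

No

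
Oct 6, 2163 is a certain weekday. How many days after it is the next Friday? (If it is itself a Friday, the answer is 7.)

Oct 6, 2163 is a Thursday.
From Thursday to the next Friday is 1 day.

1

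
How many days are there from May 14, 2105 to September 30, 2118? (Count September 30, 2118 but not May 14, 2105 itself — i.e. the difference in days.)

May 14, 2105 → May 14, 2106: 365 days.
May 14, 2106 → May 14, 2107: 365 days.
May 14, 2107 → May 14, 2108: 366 days (Feb 29, 2108 is in that span).
May 14, 2108 → May 14, 2109: 365 days.
May 14, 2109 → May 14, 2110: 365 days.
May 14, 2110 → May 14, 2111: 365 days.
May 14, 2111 → May 14, 2112: 366 days (Feb 29, 2112 is in that span).
May 14, 2112 → May 14, 2113: 365 days.
May 14, 2113 → May 14, 2114: 365 days.
May 14, 2114 → May 14, 2115: 365 days.
May 14, 2115 → May 14, 2116: 366 days (Feb 29, 2116 is in that span).
May 14, 2116 → May 14, 2117: 365 days.
May 14, 2117 → May 14, 2118: 365 days.
May 14, 2118 → Jun 14, 2118: 31 days (May has 31).
Jun 14, 2118 → Jul 14, 2118: 30 days (June has 30).
Jul 14, 2118 → Aug 14, 2118: 31 days (July has 31).
Aug 14, 2118 → Sep 14, 2118: 31 days (August has 31).
Sep 14, 2118 → Sep 30, 2118: 16 days.
Total: 4887 days.

4887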